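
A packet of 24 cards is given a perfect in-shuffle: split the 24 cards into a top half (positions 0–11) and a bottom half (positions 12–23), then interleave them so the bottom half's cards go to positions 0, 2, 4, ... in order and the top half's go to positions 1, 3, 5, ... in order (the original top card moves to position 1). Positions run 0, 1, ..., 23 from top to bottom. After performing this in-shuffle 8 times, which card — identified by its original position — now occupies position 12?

Work backwards from position 12, undoing one in-shuffle at a time:
12 ← 18 ← 21 ← 10 ← 17 ← 8 ← 16 ← 20 ← 22
So the card now at position 12 started at position 22.

22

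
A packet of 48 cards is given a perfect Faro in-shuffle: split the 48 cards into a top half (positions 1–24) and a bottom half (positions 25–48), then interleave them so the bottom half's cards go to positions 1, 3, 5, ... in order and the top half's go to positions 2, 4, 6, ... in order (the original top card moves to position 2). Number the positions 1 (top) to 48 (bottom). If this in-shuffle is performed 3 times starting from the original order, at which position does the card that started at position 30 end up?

Track the card's position through each in-shuffle:
30 → 11 → 22 → 44

44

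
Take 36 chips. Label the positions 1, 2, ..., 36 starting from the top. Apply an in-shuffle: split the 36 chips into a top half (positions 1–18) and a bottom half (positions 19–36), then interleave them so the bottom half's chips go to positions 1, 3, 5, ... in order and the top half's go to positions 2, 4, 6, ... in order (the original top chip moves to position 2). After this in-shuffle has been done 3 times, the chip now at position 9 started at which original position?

15

Work backwards from position 9, undoing one in-shuffle at a time:
9 ← 23 ← 30 ← 15
So the chip now at position 9 started at position 15.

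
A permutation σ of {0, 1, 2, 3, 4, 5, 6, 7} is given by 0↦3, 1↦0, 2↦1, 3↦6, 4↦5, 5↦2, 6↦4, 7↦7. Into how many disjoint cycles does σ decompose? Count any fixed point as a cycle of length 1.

2

Cycle decomposition: (0 3 6 4 5 2 1) (7).
2 cycles.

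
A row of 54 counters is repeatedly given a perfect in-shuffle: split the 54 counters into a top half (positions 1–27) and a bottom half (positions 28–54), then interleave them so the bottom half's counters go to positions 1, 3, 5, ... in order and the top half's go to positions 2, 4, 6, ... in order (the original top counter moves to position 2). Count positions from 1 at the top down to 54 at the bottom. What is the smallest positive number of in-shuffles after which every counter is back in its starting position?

20

The in-shuffle permutes the 54 positions with cycle lengths [4, 10, 20, 20].
Every counter is home exactly when every cycle has completed a whole number of laps, i.e. after lcm(4, 10, 20) = 20 in-shuffles.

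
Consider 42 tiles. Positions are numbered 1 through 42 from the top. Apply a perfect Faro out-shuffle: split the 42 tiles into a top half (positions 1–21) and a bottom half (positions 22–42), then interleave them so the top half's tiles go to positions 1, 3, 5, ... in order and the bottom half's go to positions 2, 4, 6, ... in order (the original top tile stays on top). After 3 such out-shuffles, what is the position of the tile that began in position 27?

4

Track the tile's position through each out-shuffle:
27 → 12 → 23 → 4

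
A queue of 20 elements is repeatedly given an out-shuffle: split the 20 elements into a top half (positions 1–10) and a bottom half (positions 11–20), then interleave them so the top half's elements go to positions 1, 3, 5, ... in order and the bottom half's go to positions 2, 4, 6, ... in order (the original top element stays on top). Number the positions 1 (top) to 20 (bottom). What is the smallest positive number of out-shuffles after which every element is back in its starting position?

The out-shuffle permutes the 20 positions with cycle lengths [1, 1, 18].
Every element is home exactly when every cycle has completed a whole number of laps, i.e. after lcm(1, 18) = 18 out-shuffles.

18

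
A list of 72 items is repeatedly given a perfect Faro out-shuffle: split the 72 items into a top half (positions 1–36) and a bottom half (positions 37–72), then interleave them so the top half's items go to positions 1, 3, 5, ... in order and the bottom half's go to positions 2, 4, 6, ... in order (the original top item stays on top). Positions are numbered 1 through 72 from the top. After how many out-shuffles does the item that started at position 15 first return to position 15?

Follow position 15 under repeated out-shuffles:
15 → 29 → 57 → 42 → 12 → 23 → 45 → 18 → ... → 15 (length 35)
It first returns after 35 out-shuffles.

35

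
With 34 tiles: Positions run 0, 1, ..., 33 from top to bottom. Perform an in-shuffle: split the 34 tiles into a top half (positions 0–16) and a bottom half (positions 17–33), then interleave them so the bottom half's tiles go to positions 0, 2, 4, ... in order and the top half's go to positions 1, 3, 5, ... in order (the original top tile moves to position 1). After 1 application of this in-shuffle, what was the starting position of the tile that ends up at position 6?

20

Work backwards from position 6, undoing one in-shuffle at a time:
6 ← 20
So the tile now at position 6 started at position 20.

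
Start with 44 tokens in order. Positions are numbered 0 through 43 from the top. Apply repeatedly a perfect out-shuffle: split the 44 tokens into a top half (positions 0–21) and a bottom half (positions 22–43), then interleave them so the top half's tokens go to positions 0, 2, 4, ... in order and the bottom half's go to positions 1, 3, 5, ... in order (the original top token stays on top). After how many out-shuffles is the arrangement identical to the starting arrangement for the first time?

The out-shuffle permutes the 44 positions with cycle lengths [1, 1, 14, 14, 14].
Every token is home exactly when every cycle has completed a whole number of laps, i.e. after lcm(1, 14) = 14 out-shuffles.

14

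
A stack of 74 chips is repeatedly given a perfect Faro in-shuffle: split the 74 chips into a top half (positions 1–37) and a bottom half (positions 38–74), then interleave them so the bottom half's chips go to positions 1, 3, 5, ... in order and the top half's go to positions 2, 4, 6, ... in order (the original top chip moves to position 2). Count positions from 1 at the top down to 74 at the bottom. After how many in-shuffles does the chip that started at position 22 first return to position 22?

Follow position 22 under repeated in-shuffles:
22 → 44 → 13 → 26 → 52 → 29 → 58 → 41 → 7 → 14 → 28 → 56 → 37 → 74 → 73 → 71 → 67 → 59 → 43 → 11 → 22
It first returns after 20 in-shuffles.

20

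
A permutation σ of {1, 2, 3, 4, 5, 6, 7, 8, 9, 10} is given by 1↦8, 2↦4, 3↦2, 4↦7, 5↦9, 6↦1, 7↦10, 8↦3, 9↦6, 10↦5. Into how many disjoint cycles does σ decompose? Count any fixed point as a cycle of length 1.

Cycle decomposition: (1 8 3 2 4 7 10 5 9 6).
1 cycle.

1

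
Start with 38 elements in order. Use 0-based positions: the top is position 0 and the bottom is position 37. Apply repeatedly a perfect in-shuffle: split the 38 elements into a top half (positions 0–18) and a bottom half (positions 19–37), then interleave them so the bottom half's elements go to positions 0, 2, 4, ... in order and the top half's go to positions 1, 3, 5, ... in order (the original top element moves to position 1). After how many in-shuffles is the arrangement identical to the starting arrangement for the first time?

The in-shuffle permutes the 38 positions with cycle lengths [2, 12, 12, 12].
Every element is home exactly when every cycle has completed a whole number of laps, i.e. after lcm(2, 12) = 12 in-shuffles.

12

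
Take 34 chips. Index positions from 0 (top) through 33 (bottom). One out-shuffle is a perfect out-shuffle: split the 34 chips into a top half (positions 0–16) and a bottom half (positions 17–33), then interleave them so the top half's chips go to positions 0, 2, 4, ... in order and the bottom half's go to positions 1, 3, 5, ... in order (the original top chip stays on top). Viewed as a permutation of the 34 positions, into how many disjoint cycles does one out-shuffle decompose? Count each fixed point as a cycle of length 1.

6

Trace each unvisited position around until it returns:
(0) (1 2 4 8 16 32 31 29 25 17) (3 6 12 24 15 30 27 21 9 18) (5 10 20 7 14 28 23 13 26 19) (11 22) (33)
6 cycles in total.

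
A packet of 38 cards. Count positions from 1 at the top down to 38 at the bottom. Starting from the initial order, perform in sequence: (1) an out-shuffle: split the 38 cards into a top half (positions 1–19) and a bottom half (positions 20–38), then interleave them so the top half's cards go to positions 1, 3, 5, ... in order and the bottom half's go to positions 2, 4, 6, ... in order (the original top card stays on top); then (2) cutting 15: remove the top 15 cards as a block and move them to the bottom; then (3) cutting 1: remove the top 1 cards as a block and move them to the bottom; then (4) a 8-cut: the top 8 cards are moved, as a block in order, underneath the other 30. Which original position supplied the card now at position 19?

3

Undo the operations in reverse order, starting from position 19:
  undo op 4 (cut 8): 19 ← 27
  undo op 3 (cut 1): 27 ← 28
  undo op 2 (cut 15): 28 ← 5
  undo op 1 (out-shuffle, from top half): 5 ← 3
So the card at position 19 came from original position 3.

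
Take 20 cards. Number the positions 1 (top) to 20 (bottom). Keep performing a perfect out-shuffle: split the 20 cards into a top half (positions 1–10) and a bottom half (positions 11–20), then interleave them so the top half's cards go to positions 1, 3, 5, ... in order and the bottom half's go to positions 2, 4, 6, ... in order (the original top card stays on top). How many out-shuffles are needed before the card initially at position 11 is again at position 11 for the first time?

18

Follow position 11 under repeated out-shuffles:
11 → 2 → 3 → 5 → 9 → 17 → 14 → 8 → 15 → 10 → 19 → 18 → 16 → 12 → 4 → 7 → 13 → 6 → 11
It first returns after 18 out-shuffles.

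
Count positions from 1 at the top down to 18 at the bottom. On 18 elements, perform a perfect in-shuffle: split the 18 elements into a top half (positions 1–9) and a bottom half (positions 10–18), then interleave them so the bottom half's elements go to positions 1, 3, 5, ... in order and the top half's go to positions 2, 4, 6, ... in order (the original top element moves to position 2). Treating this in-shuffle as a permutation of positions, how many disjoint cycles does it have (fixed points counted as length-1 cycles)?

1

Trace each unvisited position around until it returns:
(1 2 4 8 16 13 ... len 18)
1 cycle in total.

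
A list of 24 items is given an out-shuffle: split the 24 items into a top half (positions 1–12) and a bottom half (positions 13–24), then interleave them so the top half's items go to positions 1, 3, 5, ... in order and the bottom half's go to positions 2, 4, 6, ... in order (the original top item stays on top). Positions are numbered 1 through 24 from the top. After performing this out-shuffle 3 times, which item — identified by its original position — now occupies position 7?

Work backwards from position 7, undoing one out-shuffle at a time:
7 ← 4 ← 14 ← 19
So the item now at position 7 started at position 19.

19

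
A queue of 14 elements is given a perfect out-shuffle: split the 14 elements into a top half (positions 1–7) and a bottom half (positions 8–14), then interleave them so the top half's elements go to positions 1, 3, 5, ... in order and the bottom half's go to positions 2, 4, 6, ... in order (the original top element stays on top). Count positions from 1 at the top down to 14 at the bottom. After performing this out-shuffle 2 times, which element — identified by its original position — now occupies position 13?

4

Work backwards from position 13, undoing one out-shuffle at a time:
13 ← 7 ← 4
So the element now at position 13 started at position 4.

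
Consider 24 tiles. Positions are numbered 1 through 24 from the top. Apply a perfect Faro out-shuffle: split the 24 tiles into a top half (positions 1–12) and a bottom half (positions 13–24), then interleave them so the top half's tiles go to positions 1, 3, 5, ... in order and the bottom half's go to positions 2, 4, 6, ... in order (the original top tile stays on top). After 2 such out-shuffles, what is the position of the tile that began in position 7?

2

Track the tile's position through each out-shuffle:
7 → 13 → 2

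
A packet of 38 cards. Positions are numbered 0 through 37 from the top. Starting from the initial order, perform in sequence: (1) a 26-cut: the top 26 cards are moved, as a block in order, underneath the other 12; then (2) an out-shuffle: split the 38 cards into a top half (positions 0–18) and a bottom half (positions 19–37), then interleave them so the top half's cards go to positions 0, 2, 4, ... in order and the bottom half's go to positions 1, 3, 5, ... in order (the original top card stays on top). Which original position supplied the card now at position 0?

Undo the operations in reverse order, starting from position 0:
  undo op 2 (out-shuffle, from top half): 0 ← 0
  undo op 1 (cut 26): 0 ← 26
So the card at position 0 came from original position 26.

26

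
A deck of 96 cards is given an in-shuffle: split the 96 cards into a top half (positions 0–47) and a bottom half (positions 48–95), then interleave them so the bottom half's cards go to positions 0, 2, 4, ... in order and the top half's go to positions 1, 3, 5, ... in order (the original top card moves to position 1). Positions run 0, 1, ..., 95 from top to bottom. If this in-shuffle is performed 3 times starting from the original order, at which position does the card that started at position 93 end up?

72

Track the card's position through each in-shuffle:
93 → 90 → 84 → 72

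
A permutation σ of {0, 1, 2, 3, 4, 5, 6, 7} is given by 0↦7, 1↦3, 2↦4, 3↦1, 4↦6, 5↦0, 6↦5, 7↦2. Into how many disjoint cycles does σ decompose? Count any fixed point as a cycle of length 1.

Cycle decomposition: (0 7 2 4 6 5) (1 3).
2 cycles.

2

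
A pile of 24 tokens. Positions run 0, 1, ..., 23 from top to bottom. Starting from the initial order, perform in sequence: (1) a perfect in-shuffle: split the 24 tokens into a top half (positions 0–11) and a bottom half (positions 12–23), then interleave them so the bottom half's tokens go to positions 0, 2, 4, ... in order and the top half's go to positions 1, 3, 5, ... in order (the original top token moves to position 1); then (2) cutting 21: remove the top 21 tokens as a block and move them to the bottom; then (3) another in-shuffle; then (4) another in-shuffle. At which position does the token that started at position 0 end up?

19

Track the token from position 0 forward through each operation:
  after op 1 (in-shuffle): 0 → 1
  after op 2 (cut 21): 1 → 4
  after op 3 (in-shuffle): 4 → 9
  after op 4 (in-shuffle): 9 → 19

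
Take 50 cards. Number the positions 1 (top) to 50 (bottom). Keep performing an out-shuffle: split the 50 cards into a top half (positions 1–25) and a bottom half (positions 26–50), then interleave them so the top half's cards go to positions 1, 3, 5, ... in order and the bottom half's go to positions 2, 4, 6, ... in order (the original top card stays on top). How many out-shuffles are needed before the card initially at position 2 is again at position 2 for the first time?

21

Follow position 2 under repeated out-shuffles:
2 → 3 → 5 → 9 → 17 → 33 → 16 → 31 → ... → 2 (length 21)
It first returns after 21 out-shuffles.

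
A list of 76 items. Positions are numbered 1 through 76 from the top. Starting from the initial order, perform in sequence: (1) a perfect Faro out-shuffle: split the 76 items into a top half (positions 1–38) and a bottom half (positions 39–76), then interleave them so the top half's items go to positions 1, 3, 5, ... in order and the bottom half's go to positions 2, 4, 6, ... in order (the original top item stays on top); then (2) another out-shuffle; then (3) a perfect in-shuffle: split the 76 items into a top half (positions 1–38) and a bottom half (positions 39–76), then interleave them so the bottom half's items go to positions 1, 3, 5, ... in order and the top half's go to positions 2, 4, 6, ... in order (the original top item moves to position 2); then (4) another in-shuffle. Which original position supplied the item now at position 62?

33

Undo the operations in reverse order, starting from position 62:
  undo op 4 (in-shuffle, from top half): 62 ← 31
  undo op 3 (in-shuffle, from bottom half): 31 ← 54
  undo op 2 (out-shuffle, from bottom half): 54 ← 65
  undo op 1 (out-shuffle, from top half): 65 ← 33
So the item at position 62 came from original position 33.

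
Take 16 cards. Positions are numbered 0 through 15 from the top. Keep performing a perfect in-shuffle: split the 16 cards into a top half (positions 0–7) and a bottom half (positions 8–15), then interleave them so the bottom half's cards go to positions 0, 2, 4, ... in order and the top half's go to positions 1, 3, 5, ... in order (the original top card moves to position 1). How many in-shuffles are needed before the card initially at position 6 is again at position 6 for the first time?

Follow position 6 under repeated in-shuffles:
6 → 13 → 10 → 4 → 9 → 2 → 5 → 11 → 6
It first returns after 8 in-shuffles.

8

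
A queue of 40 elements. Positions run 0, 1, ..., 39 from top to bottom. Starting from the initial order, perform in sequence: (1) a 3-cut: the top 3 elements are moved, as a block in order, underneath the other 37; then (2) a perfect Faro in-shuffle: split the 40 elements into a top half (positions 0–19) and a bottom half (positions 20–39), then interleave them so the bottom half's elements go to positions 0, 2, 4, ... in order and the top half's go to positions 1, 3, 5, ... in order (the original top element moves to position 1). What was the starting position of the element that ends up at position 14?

Undo the operations in reverse order, starting from position 14:
  undo op 2 (in-shuffle, from bottom half): 14 ← 27
  undo op 1 (cut 3): 27 ← 30
So the element at position 14 came from original position 30.

30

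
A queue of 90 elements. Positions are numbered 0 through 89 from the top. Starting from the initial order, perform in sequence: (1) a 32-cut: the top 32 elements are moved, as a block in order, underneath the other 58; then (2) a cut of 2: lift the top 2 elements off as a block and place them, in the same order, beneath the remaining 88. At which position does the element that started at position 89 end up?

55

Track the element from position 89 forward through each operation:
  after op 1 (cut 32): 89 → 57
  after op 2 (cut 2): 57 → 55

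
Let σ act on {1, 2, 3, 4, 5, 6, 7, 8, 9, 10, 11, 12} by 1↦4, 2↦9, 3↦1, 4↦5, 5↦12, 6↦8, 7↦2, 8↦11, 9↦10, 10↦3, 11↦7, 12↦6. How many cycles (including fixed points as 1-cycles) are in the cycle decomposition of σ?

1

Cycle decomposition: (1 4 5 12 6 8 11 7 2 9 10 3).
1 cycle.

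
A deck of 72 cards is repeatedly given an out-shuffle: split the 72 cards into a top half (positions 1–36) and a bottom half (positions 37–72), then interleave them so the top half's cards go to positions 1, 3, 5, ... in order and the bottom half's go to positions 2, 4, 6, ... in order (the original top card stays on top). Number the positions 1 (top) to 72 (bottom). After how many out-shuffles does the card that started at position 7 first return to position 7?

35

Follow position 7 under repeated out-shuffles:
7 → 13 → 25 → 49 → 26 → 51 → 30 → 59 → ... → 7 (length 35)
It first returns after 35 out-shuffles.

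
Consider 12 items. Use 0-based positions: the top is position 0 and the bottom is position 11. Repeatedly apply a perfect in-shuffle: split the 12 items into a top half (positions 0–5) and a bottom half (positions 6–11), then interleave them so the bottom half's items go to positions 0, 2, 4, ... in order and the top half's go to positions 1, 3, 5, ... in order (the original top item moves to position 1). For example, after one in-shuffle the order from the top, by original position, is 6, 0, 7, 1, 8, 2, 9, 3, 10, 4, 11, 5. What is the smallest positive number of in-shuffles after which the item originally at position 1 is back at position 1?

12

Follow position 1 under repeated in-shuffles:
1 → 3 → 7 → 2 → 5 → 11 → 10 → 8 → 4 → 9 → 6 → 0 → 1
It first returns after 12 in-shuffles.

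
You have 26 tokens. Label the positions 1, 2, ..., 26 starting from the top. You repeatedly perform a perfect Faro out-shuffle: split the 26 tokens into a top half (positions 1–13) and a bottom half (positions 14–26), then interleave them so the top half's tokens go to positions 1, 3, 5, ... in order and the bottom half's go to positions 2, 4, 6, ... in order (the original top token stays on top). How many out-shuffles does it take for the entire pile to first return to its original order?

The out-shuffle permutes the 26 positions with cycle lengths [1, 1, 4, 20].
Every token is home exactly when every cycle has completed a whole number of laps, i.e. after lcm(1, 4, 20) = 20 out-shuffles.

20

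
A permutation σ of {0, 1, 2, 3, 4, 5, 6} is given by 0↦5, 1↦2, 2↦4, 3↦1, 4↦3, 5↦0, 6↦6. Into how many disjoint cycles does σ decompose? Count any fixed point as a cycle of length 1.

Cycle decomposition: (0 5) (1 2 4 3) (6).
3 cycles.

3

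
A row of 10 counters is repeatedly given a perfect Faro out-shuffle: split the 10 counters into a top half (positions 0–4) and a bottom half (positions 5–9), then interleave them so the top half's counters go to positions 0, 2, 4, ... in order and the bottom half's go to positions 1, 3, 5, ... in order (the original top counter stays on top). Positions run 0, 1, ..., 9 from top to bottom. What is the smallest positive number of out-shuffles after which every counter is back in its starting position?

The out-shuffle permutes the 10 positions with cycle lengths [1, 1, 2, 6].
Every counter is home exactly when every cycle has completed a whole number of laps, i.e. after lcm(1, 2, 6) = 6 out-shuffles.

6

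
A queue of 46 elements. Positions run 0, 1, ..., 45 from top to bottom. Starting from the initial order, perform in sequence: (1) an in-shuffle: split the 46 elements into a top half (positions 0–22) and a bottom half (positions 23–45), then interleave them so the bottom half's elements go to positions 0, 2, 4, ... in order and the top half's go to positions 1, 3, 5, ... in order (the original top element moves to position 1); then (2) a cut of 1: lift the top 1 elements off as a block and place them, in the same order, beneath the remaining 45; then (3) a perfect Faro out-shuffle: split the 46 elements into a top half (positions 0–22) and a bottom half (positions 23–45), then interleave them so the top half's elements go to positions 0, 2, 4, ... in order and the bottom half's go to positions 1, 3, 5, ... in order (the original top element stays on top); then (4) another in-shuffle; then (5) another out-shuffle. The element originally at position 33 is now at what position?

Track the element from position 33 forward through each operation:
  after op 1 (in-shuffle): 33 → 20
  after op 2 (cut 1): 20 → 19
  after op 3 (out-shuffle): 19 → 38
  after op 4 (in-shuffle): 38 → 30
  after op 5 (out-shuffle): 30 → 15

15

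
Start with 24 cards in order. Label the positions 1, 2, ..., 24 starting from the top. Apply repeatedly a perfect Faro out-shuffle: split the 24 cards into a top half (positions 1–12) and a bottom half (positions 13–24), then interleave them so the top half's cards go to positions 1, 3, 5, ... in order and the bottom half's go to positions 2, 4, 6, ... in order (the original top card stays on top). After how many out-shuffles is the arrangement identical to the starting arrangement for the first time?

11

The out-shuffle permutes the 24 positions with cycle lengths [1, 1, 11, 11].
Every card is home exactly when every cycle has completed a whole number of laps, i.e. after lcm(1, 11) = 11 out-shuffles.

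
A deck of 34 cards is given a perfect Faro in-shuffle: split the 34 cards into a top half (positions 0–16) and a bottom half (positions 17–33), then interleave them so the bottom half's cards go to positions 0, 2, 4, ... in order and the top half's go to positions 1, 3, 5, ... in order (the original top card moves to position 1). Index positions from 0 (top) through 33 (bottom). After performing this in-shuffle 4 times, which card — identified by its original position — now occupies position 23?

18

Work backwards from position 23, undoing one in-shuffle at a time:
23 ← 11 ← 5 ← 2 ← 18
So the card now at position 23 started at position 18.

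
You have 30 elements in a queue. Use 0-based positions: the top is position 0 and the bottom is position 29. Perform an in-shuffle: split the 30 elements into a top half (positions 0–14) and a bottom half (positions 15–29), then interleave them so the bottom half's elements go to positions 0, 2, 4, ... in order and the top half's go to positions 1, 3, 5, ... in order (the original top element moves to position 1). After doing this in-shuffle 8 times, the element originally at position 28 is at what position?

Track the element's position through each in-shuffle:
28 → 26 → 22 → 14 → 29 → 28 → 26 → 22 → 14

14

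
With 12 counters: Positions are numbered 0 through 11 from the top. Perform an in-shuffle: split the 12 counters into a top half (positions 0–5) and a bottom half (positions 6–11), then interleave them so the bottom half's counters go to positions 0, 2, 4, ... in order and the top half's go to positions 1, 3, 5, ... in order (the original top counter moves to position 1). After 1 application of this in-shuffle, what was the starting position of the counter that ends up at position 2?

7

Work backwards from position 2, undoing one in-shuffle at a time:
2 ← 7
So the counter now at position 2 started at position 7.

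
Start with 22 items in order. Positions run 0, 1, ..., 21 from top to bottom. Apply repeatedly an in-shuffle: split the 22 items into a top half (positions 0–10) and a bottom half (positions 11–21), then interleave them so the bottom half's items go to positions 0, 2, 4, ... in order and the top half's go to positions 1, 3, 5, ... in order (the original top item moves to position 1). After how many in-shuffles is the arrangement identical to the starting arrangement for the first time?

11

The in-shuffle permutes the 22 positions with cycle lengths [11, 11].
Every item is home exactly when every cycle has completed a whole number of laps, i.e. after lcm(11) = 11 in-shuffles.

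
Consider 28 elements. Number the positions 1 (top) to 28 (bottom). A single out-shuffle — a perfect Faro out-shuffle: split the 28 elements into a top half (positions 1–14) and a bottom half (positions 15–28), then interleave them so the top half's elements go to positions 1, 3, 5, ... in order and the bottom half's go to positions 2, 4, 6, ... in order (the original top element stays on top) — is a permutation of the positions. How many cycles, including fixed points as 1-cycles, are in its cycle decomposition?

5

Trace each unvisited position around until it returns:
(1) (2 3 5 9 17 6 ... len 18) (4 7 13 25 22 16) (10 19) (28)
5 cycles in total.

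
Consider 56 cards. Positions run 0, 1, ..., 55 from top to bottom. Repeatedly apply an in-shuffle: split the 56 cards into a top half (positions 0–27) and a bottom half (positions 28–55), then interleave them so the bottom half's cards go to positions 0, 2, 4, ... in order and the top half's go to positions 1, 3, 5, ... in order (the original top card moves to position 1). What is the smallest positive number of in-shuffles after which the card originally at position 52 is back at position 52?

18

Follow position 52 under repeated in-shuffles:
52 → 48 → 40 → 24 → 49 → 42 → 28 → 0 → 1 → 3 → 7 → 15 → 31 → 6 → 13 → 27 → 55 → 54 → 52
It first returns after 18 in-shuffles.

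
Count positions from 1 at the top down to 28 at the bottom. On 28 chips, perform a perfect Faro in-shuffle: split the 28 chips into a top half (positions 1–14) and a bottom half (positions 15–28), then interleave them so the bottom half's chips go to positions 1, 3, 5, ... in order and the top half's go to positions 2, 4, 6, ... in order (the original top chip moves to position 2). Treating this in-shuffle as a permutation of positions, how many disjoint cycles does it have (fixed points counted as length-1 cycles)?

1

Trace each unvisited position around until it returns:
(1 2 4 8 16 3 ... len 28)
1 cycle in total.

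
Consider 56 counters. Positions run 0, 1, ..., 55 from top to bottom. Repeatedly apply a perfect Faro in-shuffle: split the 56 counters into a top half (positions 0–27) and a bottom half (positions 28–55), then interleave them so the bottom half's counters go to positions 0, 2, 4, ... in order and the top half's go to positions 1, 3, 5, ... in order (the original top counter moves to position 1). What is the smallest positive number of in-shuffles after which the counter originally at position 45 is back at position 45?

Follow position 45 under repeated in-shuffles:
45 → 34 → 12 → 25 → 51 → 46 → 36 → 16 → 33 → 10 → 21 → 43 → 30 → 4 → 9 → 19 → 39 → 22 → 45
It first returns after 18 in-shuffles.

18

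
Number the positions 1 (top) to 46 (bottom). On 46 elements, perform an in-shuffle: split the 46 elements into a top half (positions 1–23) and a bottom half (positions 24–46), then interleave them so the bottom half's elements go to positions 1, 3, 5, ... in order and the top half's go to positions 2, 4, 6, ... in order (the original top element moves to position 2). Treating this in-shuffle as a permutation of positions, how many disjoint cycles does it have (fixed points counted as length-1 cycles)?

2

Trace each unvisited position around until it returns:
(1 2 4 8 16 32 ... len 23) (5 10 20 40 33 19 ... len 23)
2 cycles in total.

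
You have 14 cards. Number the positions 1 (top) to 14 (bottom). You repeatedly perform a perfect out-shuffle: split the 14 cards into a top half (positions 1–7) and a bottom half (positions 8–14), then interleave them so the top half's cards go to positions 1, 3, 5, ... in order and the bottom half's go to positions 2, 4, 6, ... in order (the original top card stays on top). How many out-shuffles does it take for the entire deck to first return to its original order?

The out-shuffle permutes the 14 positions with cycle lengths [1, 1, 12].
Every card is home exactly when every cycle has completed a whole number of laps, i.e. after lcm(1, 12) = 12 out-shuffles.

12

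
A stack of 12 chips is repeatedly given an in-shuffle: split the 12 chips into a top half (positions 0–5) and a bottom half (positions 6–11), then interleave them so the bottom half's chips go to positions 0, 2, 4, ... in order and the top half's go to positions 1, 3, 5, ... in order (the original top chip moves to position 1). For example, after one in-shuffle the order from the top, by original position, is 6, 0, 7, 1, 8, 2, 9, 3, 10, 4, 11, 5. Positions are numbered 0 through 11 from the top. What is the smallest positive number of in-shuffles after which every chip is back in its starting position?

12

The in-shuffle permutes the 12 positions with cycle lengths [12].
Every chip is home exactly when every cycle has completed a whole number of laps, i.e. after lcm(12) = 12 in-shuffles.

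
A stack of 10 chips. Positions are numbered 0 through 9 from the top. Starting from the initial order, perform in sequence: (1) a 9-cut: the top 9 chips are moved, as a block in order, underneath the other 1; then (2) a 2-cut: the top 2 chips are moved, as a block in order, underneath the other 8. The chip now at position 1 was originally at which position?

2

Undo the operations in reverse order, starting from position 1:
  undo op 2 (cut 2): 1 ← 3
  undo op 1 (cut 9): 3 ← 2
So the chip at position 1 came from original position 2.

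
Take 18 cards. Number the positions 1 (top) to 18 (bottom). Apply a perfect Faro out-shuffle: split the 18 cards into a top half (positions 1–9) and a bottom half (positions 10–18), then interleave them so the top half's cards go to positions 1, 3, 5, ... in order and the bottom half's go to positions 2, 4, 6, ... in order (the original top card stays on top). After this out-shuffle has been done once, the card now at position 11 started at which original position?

6

Work backwards from position 11, undoing one out-shuffle at a time:
11 ← 6
So the card now at position 11 started at position 6.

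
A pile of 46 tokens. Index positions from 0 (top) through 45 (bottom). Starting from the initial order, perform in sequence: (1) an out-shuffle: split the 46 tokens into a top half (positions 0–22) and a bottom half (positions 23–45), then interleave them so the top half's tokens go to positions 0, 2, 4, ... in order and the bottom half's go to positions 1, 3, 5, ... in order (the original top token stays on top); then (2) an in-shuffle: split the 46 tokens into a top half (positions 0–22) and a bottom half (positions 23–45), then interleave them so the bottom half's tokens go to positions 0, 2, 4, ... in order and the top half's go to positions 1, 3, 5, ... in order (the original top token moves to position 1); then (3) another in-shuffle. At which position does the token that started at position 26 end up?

31

Track the token from position 26 forward through each operation:
  after op 1 (out-shuffle): 26 → 7
  after op 2 (in-shuffle): 7 → 15
  after op 3 (in-shuffle): 15 → 31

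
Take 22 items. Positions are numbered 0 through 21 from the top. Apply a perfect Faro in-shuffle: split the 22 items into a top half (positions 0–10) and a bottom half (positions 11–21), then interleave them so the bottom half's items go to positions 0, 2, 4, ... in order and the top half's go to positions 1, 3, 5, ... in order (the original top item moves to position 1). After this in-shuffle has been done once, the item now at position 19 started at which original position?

9

Work backwards from position 19, undoing one in-shuffle at a time:
19 ← 9
So the item now at position 19 started at position 9.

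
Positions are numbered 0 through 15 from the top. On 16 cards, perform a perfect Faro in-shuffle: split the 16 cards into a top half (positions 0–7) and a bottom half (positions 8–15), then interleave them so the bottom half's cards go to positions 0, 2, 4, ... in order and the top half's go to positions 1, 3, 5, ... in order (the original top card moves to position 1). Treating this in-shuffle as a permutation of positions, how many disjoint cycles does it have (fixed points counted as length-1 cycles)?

Trace each unvisited position around until it returns:
(0 1 3 7 15 14 12 8) (2 5 11 6 13 10 4 9)
2 cycles in total.

2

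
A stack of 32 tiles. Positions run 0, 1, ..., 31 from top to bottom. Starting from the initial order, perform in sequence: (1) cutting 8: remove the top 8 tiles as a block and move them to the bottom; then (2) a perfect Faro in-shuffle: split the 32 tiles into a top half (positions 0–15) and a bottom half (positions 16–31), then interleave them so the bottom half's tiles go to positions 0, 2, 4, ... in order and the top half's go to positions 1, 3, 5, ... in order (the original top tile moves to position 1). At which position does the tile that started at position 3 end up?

22

Track the tile from position 3 forward through each operation:
  after op 1 (cut 8): 3 → 27
  after op 2 (in-shuffle): 27 → 22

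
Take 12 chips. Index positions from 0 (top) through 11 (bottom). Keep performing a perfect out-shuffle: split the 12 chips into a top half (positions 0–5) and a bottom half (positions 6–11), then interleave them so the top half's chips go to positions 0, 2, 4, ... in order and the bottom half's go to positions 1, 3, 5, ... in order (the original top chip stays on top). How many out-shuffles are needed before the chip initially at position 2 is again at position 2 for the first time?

Follow position 2 under repeated out-shuffles:
2 → 4 → 8 → 5 → 10 → 9 → 7 → 3 → 6 → 1 → 2
It first returns after 10 out-shuffles.

10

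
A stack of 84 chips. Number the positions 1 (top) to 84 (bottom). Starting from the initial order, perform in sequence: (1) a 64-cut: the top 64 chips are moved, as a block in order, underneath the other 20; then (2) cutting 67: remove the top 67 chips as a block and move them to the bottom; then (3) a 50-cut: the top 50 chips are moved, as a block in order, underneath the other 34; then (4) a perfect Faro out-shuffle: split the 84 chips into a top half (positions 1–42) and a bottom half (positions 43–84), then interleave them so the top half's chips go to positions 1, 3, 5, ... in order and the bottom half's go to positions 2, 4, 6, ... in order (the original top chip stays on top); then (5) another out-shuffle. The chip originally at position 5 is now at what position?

Track the chip from position 5 forward through each operation:
  after op 1 (cut 64): 5 → 25
  after op 2 (cut 67): 25 → 42
  after op 3 (cut 50): 42 → 76
  after op 4 (out-shuffle): 76 → 68
  after op 5 (out-shuffle): 68 → 52

52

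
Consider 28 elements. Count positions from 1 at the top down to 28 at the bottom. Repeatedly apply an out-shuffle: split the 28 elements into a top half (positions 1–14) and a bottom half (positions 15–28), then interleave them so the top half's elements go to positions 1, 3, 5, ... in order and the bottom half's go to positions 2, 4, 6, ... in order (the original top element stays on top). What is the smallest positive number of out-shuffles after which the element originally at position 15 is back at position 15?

Follow position 15 under repeated out-shuffles:
15 → 2 → 3 → 5 → 9 → 17 → 6 → 11 → 21 → 14 → 27 → 26 → 24 → 20 → 12 → 23 → 18 → 8 → 15
It first returns after 18 out-shuffles.

18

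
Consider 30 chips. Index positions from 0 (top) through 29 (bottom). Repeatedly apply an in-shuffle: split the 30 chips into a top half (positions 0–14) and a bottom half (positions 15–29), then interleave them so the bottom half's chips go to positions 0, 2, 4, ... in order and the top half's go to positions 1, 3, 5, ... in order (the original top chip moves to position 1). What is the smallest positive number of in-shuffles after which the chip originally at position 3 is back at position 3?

5

Follow position 3 under repeated in-shuffles:
3 → 7 → 15 → 0 → 1 → 3
It first returns after 5 in-shuffles.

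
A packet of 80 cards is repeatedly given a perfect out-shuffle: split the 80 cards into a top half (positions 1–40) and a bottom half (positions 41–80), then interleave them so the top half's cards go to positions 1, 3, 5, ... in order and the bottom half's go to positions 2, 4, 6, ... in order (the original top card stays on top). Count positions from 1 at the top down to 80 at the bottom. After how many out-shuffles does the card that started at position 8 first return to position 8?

Follow position 8 under repeated out-shuffles:
8 → 15 → 29 → 57 → 34 → 67 → 54 → 28 → ... → 8 (length 39)
It first returns after 39 out-shuffles.

39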